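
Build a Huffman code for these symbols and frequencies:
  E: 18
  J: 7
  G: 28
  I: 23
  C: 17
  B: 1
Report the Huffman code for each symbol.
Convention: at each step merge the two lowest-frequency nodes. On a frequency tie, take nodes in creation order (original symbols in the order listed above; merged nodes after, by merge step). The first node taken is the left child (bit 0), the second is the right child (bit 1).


Huffman tree construction:
Step 1: Merge B(1) + J(7) = 8
Step 2: Merge (B+J)(8) + C(17) = 25
Step 3: Merge E(18) + I(23) = 41
Step 4: Merge ((B+J)+C)(25) + G(28) = 53
Step 5: Merge (E+I)(41) + (((B+J)+C)+G)(53) = 94
Read each symbol's code off the tree from the root (left child = 0, right child = 1).

Codes:
  E: 00 (length 2)
  J: 1001 (length 4)
  G: 11 (length 2)
  I: 01 (length 2)
  C: 101 (length 3)
  B: 1000 (length 4)
Average code length: 221/94 = 2.3511 bits/symbol


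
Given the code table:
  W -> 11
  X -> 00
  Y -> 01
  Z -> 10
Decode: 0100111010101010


Decoding:
01 -> Y
00 -> X
11 -> W
10 -> Z
10 -> Z
10 -> Z
10 -> Z
10 -> Z


Result: YXWZZZZZ


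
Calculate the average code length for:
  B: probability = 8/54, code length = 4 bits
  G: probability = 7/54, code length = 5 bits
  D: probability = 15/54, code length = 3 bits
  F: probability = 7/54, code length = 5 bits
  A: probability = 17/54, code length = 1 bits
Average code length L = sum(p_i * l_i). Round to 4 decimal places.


Weighted contributions p_i * l_i:
  B: (8/54) * 4 = 32/54
  G: (7/54) * 5 = 35/54
  D: (15/54) * 3 = 45/54
  F: (7/54) * 5 = 35/54
  A: (17/54) * 1 = 17/54
Sum = (32 + 35 + 45 + 35 + 17)/54 = 164/54

L = 164/54 = 3.0370 bits/symbol


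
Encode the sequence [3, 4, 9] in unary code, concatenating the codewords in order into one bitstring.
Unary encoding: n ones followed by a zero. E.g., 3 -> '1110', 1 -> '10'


Encode each number as n ones followed by a terminating 0:
  3 -> 1110 (4 bits)
  4 -> 11110 (5 bits)
  9 -> 1111111110 (10 bits)
Total length = 4 + 5 + 10 = 19 bits.

Unary([3, 4, 9]) = 1110111101111111110 (19 bits)


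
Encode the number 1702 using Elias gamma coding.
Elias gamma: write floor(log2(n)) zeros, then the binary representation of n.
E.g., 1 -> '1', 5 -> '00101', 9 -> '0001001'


num_bits = floor(log2(1702)) + 1 = 11
leading_zeros = num_bits - 1 = 10
binary(1702) = 11010100110

Elias gamma(1702) = '0000000000' + '11010100110' = 000000000011010100110 (21 bits)


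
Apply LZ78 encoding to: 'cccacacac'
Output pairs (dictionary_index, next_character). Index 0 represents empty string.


LZ78 encoding steps:
Dictionary: {0: ''}
Step 1: w='' (idx 0), next='c' -> output (0, 'c'), add 'c' as idx 1
Step 2: w='c' (idx 1), next='c' -> output (1, 'c'), add 'cc' as idx 2
Step 3: w='' (idx 0), next='a' -> output (0, 'a'), add 'a' as idx 3
Step 4: w='c' (idx 1), next='a' -> output (1, 'a'), add 'ca' as idx 4
Step 5: w='ca' (idx 4), next='c' -> output (4, 'c'), add 'cac' as idx 5


Encoded: [(0, 'c'), (1, 'c'), (0, 'a'), (1, 'a'), (4, 'c')]


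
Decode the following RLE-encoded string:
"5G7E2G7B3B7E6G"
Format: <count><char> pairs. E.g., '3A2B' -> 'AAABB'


Expanding each <count><char> pair:
  5G -> 'GGGGG'
  7E -> 'EEEEEEE'
  2G -> 'GG'
  7B -> 'BBBBBBB'
  3B -> 'BBB'
  7E -> 'EEEEEEE'
  6G -> 'GGGGGG'

Decoded = GGGGGEEEEEEEGGBBBBBBBBBBEEEEEEEGGGGGG


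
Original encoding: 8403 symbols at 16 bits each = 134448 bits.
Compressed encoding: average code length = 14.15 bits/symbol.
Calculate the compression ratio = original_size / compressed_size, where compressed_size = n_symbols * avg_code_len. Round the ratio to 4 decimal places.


original_size = n_symbols * orig_bits = 8403 * 16 = 134448 bits
compressed_size = n_symbols * avg_code_len = 8403 * 14.15 = 118902.45 bits
ratio = original_size / compressed_size = 134448 / 118902.45 = 1.1307

Compression ratio = 1.1307


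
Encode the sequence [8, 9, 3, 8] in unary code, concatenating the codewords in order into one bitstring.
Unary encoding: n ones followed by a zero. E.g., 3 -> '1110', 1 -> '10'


Encode each number as n ones followed by a terminating 0:
  8 -> 111111110 (9 bits)
  9 -> 1111111110 (10 bits)
  3 -> 1110 (4 bits)
  8 -> 111111110 (9 bits)
Total length = 9 + 10 + 4 + 9 = 32 bits.

Unary([8, 9, 3, 8]) = 11111111011111111101110111111110 (32 bits)


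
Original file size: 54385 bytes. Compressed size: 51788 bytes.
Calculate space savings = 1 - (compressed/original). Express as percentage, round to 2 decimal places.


ratio = compressed/original = 51788/54385 = 0.952248
savings = 1 - ratio = 1 - 0.952248 = 0.047752
as a percentage: 0.047752 * 100 = 4.78%

Space savings = 1 - 51788/54385 = 4.78%


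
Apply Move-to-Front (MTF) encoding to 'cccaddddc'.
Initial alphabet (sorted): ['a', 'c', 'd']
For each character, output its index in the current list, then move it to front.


MTF encoding:
'c': index 1 in ['a', 'c', 'd'] -> ['c', 'a', 'd']
'c': index 0 in ['c', 'a', 'd'] -> ['c', 'a', 'd']
'c': index 0 in ['c', 'a', 'd'] -> ['c', 'a', 'd']
'a': index 1 in ['c', 'a', 'd'] -> ['a', 'c', 'd']
'd': index 2 in ['a', 'c', 'd'] -> ['d', 'a', 'c']
'd': index 0 in ['d', 'a', 'c'] -> ['d', 'a', 'c']
'd': index 0 in ['d', 'a', 'c'] -> ['d', 'a', 'c']
'd': index 0 in ['d', 'a', 'c'] -> ['d', 'a', 'c']
'c': index 2 in ['d', 'a', 'c'] -> ['c', 'd', 'a']


Output: [1, 0, 0, 1, 2, 0, 0, 0, 2]


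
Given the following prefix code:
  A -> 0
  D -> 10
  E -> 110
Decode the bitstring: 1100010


Decoding step by step:
Bits 110 -> E
Bits 0 -> A
Bits 0 -> A
Bits 10 -> D


Decoded message: EAAD


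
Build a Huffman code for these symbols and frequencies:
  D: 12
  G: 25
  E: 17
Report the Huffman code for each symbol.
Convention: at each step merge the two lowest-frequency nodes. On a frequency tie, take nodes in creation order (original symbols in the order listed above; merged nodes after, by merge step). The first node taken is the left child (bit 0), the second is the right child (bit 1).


Huffman tree construction:
Step 1: Merge D(12) + E(17) = 29
Step 2: Merge G(25) + (D+E)(29) = 54
Read each symbol's code off the tree from the root (left child = 0, right child = 1).

Codes:
  D: 10 (length 2)
  G: 0 (length 1)
  E: 11 (length 2)
Average code length: 83/54 = 1.5370 bits/symbol


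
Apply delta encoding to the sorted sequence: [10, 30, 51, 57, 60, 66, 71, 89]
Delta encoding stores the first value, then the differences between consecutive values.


First value: 10
Deltas:
  30 - 10 = 20
  51 - 30 = 21
  57 - 51 = 6
  60 - 57 = 3
  66 - 60 = 6
  71 - 66 = 5
  89 - 71 = 18


Delta encoded: [10, 20, 21, 6, 3, 6, 5, 18]


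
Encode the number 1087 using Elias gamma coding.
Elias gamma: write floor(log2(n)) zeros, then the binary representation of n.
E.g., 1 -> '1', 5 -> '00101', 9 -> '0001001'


num_bits = floor(log2(1087)) + 1 = 11
leading_zeros = num_bits - 1 = 10
binary(1087) = 10000111111

Elias gamma(1087) = '0000000000' + '10000111111' = 000000000010000111111 (21 bits)


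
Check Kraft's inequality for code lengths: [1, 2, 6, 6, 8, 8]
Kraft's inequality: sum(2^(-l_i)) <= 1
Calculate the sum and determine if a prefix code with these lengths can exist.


Sum = 2^(-1) + 2^(-2) + 2^(-6) + 2^(-6) + 2^(-8) + 2^(-8)
    = 0.5 + 0.25 + 0.015625 + 0.015625 + 0.00390625 + 0.00390625
    = 202/256 = 0.7890625
Since 0.7890625 <= 1, Kraft's inequality IS satisfied.
A prefix code with these lengths CAN exist.

Kraft sum = 0.7890625. Satisfied.


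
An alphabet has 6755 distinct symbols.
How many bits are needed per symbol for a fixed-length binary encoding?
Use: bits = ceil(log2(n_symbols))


log2(6755) = 12.7217
Bracket: 2^12 = 4096 < 6755 <= 2^13 = 8192
So ceil(log2(6755)) = 13

bits = ceil(log2(6755)) = ceil(12.7217) = 13 bits


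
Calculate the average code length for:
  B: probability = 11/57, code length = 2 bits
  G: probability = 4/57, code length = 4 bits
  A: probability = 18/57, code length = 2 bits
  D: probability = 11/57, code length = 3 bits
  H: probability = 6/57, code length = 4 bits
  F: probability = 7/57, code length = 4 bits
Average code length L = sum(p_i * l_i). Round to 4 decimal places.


Weighted contributions p_i * l_i:
  B: (11/57) * 2 = 22/57
  G: (4/57) * 4 = 16/57
  A: (18/57) * 2 = 36/57
  D: (11/57) * 3 = 33/57
  H: (6/57) * 4 = 24/57
  F: (7/57) * 4 = 28/57
Sum = (22 + 16 + 36 + 33 + 24 + 28)/57 = 159/57

L = 159/57 = 2.7895 bits/symbol


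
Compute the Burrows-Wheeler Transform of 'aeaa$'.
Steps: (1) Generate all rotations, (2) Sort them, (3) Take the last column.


Rotations (sorted):
  0: $aeaa -> last char: a
  1: a$aea -> last char: a
  2: aa$ae -> last char: e
  3: aeaa$ -> last char: $
  4: eaa$a -> last char: a


BWT = aae$a


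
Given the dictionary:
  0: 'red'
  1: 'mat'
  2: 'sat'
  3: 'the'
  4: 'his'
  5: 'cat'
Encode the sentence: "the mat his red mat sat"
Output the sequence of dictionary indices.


Look up each word in the dictionary:
  'the' -> 3
  'mat' -> 1
  'his' -> 4
  'red' -> 0
  'mat' -> 1
  'sat' -> 2

Encoded: [3, 1, 4, 0, 1, 2]


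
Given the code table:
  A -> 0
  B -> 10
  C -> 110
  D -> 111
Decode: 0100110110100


Decoding:
0 -> A
10 -> B
0 -> A
110 -> C
110 -> C
10 -> B
0 -> A


Result: ABACCBA


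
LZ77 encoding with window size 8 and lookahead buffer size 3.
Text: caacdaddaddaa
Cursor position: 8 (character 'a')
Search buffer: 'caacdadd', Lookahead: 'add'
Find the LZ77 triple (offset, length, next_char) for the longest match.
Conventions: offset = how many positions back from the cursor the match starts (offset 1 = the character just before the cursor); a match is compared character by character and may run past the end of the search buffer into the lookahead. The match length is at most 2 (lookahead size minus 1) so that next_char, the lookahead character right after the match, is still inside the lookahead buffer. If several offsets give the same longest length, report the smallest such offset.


Try each offset into the search buffer:
  offset=1 (pos 7, char 'd'): match length 0
  offset=2 (pos 6, char 'd'): match length 0
  offset=3 (pos 5, char 'a'): match length 2
  offset=4 (pos 4, char 'd'): match length 0
  offset=5 (pos 3, char 'c'): match length 0
  offset=6 (pos 2, char 'a'): match length 1
  offset=7 (pos 1, char 'a'): match length 1
  offset=8 (pos 0, char 'c'): match length 0
Longest match has length 2 at offset 3.
next_char = character at position 8 + 2 = 10 -> 'd'

Best match: offset=3, length=2 (matching 'ad' starting at position 5)
LZ77 triple: (3, 2, 'd')


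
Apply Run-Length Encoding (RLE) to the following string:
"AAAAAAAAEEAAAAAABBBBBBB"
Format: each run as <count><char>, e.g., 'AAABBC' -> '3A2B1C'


Scanning runs left to right:
  i=0: run of 'A' x 8 -> '8A'
  i=8: run of 'E' x 2 -> '2E'
  i=10: run of 'A' x 6 -> '6A'
  i=16: run of 'B' x 7 -> '7B'

RLE = 8A2E6A7B


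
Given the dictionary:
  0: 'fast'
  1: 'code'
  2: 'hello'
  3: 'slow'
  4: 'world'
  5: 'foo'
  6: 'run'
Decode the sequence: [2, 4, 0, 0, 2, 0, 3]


Look up each index in the dictionary:
  2 -> 'hello'
  4 -> 'world'
  0 -> 'fast'
  0 -> 'fast'
  2 -> 'hello'
  0 -> 'fast'
  3 -> 'slow'

Decoded: "hello world fast fast hello fast slow"


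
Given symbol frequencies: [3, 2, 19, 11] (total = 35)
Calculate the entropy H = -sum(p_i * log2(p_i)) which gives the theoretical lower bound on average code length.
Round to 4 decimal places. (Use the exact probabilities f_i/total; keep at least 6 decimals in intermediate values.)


Per-symbol terms -p_i * log2(p_i) with p_i = f_i/35:
  p = 3/35 = 0.085714: log2(p) = -3.544321, -p*log2(p) = 0.303799
  p = 2/35 = 0.057143: log2(p) = -4.129283, -p*log2(p) = 0.235959
  p = 19/35 = 0.542857: log2(p) = -0.881356, -p*log2(p) = 0.478450
  p = 11/35 = 0.314286: log2(p) = -1.669851, -p*log2(p) = 0.524810
H = 0.303799 + 0.235959 + 0.478450 + 0.524810 = 1.543018

H = 1.543 bits/symbol


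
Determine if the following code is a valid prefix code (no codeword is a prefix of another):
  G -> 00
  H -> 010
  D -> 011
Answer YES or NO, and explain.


Checking each pair (does one codeword prefix another?):
  G='00' vs H='010': no prefix
  G='00' vs D='011': no prefix
  H='010' vs G='00': no prefix
  H='010' vs D='011': no prefix
  D='011' vs G='00': no prefix
  D='011' vs H='010': no prefix
No violation found over all pairs.

YES -- this is a valid prefix code. No codeword is a prefix of any other codeword.


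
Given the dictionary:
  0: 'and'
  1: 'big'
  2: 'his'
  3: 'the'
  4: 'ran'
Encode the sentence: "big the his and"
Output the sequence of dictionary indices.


Look up each word in the dictionary:
  'big' -> 1
  'the' -> 3
  'his' -> 2
  'and' -> 0

Encoded: [1, 3, 2, 0]


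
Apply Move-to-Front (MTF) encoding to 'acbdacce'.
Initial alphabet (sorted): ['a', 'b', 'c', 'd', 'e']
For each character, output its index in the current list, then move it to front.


MTF encoding:
'a': index 0 in ['a', 'b', 'c', 'd', 'e'] -> ['a', 'b', 'c', 'd', 'e']
'c': index 2 in ['a', 'b', 'c', 'd', 'e'] -> ['c', 'a', 'b', 'd', 'e']
'b': index 2 in ['c', 'a', 'b', 'd', 'e'] -> ['b', 'c', 'a', 'd', 'e']
'd': index 3 in ['b', 'c', 'a', 'd', 'e'] -> ['d', 'b', 'c', 'a', 'e']
'a': index 3 in ['d', 'b', 'c', 'a', 'e'] -> ['a', 'd', 'b', 'c', 'e']
'c': index 3 in ['a', 'd', 'b', 'c', 'e'] -> ['c', 'a', 'd', 'b', 'e']
'c': index 0 in ['c', 'a', 'd', 'b', 'e'] -> ['c', 'a', 'd', 'b', 'e']
'e': index 4 in ['c', 'a', 'd', 'b', 'e'] -> ['e', 'c', 'a', 'd', 'b']


Output: [0, 2, 2, 3, 3, 3, 0, 4]


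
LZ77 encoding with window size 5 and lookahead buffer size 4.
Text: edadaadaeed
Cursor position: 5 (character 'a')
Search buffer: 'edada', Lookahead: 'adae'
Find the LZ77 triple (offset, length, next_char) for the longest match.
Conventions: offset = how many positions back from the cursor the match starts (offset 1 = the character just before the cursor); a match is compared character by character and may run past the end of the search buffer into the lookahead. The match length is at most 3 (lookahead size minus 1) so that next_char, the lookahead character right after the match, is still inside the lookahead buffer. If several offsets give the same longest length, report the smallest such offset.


Try each offset into the search buffer:
  offset=1 (pos 4, char 'a'): match length 1
  offset=2 (pos 3, char 'd'): match length 0
  offset=3 (pos 2, char 'a'): match length 3
  offset=4 (pos 1, char 'd'): match length 0
  offset=5 (pos 0, char 'e'): match length 0
Longest match has length 3 at offset 3.
next_char = character at position 5 + 3 = 8 -> 'e'

Best match: offset=3, length=3 (matching 'ada' starting at position 2)
LZ77 triple: (3, 3, 'e')


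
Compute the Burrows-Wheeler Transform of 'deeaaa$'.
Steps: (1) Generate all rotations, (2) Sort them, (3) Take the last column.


Rotations (sorted):
  0: $deeaaa -> last char: a
  1: a$deeaa -> last char: a
  2: aa$deea -> last char: a
  3: aaa$dee -> last char: e
  4: deeaaa$ -> last char: $
  5: eaaa$de -> last char: e
  6: eeaaa$d -> last char: d


BWT = aaae$ed


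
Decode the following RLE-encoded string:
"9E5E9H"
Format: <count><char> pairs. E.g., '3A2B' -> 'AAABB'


Expanding each <count><char> pair:
  9E -> 'EEEEEEEEE'
  5E -> 'EEEEE'
  9H -> 'HHHHHHHHH'

Decoded = EEEEEEEEEEEEEEHHHHHHHHH


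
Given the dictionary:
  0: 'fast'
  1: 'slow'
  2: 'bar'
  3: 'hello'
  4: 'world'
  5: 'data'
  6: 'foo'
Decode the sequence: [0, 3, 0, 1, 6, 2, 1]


Look up each index in the dictionary:
  0 -> 'fast'
  3 -> 'hello'
  0 -> 'fast'
  1 -> 'slow'
  6 -> 'foo'
  2 -> 'bar'
  1 -> 'slow'

Decoded: "fast hello fast slow foo bar slow"


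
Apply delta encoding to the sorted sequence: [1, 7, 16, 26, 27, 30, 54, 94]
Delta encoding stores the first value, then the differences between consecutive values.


First value: 1
Deltas:
  7 - 1 = 6
  16 - 7 = 9
  26 - 16 = 10
  27 - 26 = 1
  30 - 27 = 3
  54 - 30 = 24
  94 - 54 = 40


Delta encoded: [1, 6, 9, 10, 1, 3, 24, 40]


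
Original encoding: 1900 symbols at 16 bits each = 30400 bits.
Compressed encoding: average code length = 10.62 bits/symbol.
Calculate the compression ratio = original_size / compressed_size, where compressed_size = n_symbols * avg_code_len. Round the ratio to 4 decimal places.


original_size = n_symbols * orig_bits = 1900 * 16 = 30400 bits
compressed_size = n_symbols * avg_code_len = 1900 * 10.62 = 20178.0 bits
ratio = original_size / compressed_size = 30400 / 20178.0 = 1.5066

Compression ratio = 1.5066


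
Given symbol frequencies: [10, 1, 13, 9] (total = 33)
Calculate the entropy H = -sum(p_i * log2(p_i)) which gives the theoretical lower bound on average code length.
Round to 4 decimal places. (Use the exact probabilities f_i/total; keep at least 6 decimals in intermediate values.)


Per-symbol terms -p_i * log2(p_i) with p_i = f_i/33:
  p = 10/33 = 0.303030: log2(p) = -1.722466, -p*log2(p) = 0.521959
  p = 1/33 = 0.030303: log2(p) = -5.044394, -p*log2(p) = 0.152860
  p = 13/33 = 0.393939: log2(p) = -1.343954, -p*log2(p) = 0.529437
  p = 9/33 = 0.272727: log2(p) = -1.874469, -p*log2(p) = 0.511219
H = 0.521959 + 0.152860 + 0.529437 + 0.511219 = 1.715475

H = 1.7155 bits/symbol


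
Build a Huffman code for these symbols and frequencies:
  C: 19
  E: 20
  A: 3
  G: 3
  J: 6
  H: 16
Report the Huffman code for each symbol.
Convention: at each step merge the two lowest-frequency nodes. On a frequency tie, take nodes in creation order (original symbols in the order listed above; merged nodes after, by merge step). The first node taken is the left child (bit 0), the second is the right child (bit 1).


Huffman tree construction:
Step 1: Merge A(3) + G(3) = 6
Step 2: Merge J(6) + (A+G)(6) = 12
Step 3: Merge (J+(A+G))(12) + H(16) = 28
Step 4: Merge C(19) + E(20) = 39
Step 5: Merge ((J+(A+G))+H)(28) + (C+E)(39) = 67
Read each symbol's code off the tree from the root (left child = 0, right child = 1).

Codes:
  C: 10 (length 2)
  E: 11 (length 2)
  A: 0010 (length 4)
  G: 0011 (length 4)
  J: 000 (length 3)
  H: 01 (length 2)
Average code length: 152/67 = 2.2687 bits/symbol


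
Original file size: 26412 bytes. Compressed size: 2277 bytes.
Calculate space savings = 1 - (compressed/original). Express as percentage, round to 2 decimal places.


ratio = compressed/original = 2277/26412 = 0.086211
savings = 1 - ratio = 1 - 0.086211 = 0.913789
as a percentage: 0.913789 * 100 = 91.38%

Space savings = 1 - 2277/26412 = 91.38%


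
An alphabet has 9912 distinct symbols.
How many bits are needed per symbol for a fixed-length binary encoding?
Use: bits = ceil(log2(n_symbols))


log2(9912) = 13.275
Bracket: 2^13 = 8192 < 9912 <= 2^14 = 16384
So ceil(log2(9912)) = 14

bits = ceil(log2(9912)) = ceil(13.275) = 14 bits


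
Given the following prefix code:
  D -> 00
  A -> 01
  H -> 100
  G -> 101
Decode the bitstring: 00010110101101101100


Decoding step by step:
Bits 00 -> D
Bits 01 -> A
Bits 01 -> A
Bits 101 -> G
Bits 01 -> A
Bits 101 -> G
Bits 101 -> G
Bits 100 -> H


Decoded message: DAAGAGGH


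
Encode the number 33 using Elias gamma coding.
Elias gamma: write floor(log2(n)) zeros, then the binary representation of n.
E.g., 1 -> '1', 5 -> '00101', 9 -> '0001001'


num_bits = floor(log2(33)) + 1 = 6
leading_zeros = num_bits - 1 = 5
binary(33) = 100001

Elias gamma(33) = '00000' + '100001' = 00000100001 (11 bits)


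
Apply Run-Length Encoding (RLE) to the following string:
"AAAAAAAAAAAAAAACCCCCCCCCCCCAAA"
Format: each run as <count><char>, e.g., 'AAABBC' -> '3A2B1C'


Scanning runs left to right:
  i=0: run of 'A' x 15 -> '15A'
  i=15: run of 'C' x 12 -> '12C'
  i=27: run of 'A' x 3 -> '3A'

RLE = 15A12C3A


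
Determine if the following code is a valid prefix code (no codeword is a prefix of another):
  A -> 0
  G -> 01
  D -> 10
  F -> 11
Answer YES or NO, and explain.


Checking each pair (does one codeword prefix another?):
  A='0' vs G='01': prefix -- VIOLATION

NO -- this is NOT a valid prefix code. A (0) is a prefix of G (01).


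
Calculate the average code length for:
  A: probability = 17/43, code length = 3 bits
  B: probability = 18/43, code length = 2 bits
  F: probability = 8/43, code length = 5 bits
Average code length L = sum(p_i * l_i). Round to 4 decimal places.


Weighted contributions p_i * l_i:
  A: (17/43) * 3 = 51/43
  B: (18/43) * 2 = 36/43
  F: (8/43) * 5 = 40/43
Sum = (51 + 36 + 40)/43 = 127/43

L = 127/43 = 2.9535 bits/symbol


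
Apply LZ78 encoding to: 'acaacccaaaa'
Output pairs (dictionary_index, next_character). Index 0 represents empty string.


LZ78 encoding steps:
Dictionary: {0: ''}
Step 1: w='' (idx 0), next='a' -> output (0, 'a'), add 'a' as idx 1
Step 2: w='' (idx 0), next='c' -> output (0, 'c'), add 'c' as idx 2
Step 3: w='a' (idx 1), next='a' -> output (1, 'a'), add 'aa' as idx 3
Step 4: w='c' (idx 2), next='c' -> output (2, 'c'), add 'cc' as idx 4
Step 5: w='c' (idx 2), next='a' -> output (2, 'a'), add 'ca' as idx 5
Step 6: w='aa' (idx 3), next='a' -> output (3, 'a'), add 'aaa' as idx 6


Encoded: [(0, 'a'), (0, 'c'), (1, 'a'), (2, 'c'), (2, 'a'), (3, 'a')]


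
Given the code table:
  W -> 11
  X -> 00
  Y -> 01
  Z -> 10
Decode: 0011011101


Decoding:
00 -> X
11 -> W
01 -> Y
11 -> W
01 -> Y


Result: XWYWY


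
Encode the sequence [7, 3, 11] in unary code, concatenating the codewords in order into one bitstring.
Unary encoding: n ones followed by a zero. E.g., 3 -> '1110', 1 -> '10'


Encode each number as n ones followed by a terminating 0:
  7 -> 11111110 (8 bits)
  3 -> 1110 (4 bits)
  11 -> 111111111110 (12 bits)
Total length = 8 + 4 + 12 = 24 bits.

Unary([7, 3, 11]) = 111111101110111111111110 (24 bits)


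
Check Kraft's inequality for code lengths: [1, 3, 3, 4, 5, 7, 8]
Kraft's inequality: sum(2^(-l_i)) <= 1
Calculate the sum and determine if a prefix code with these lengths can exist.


Sum = 2^(-1) + 2^(-3) + 2^(-3) + 2^(-4) + 2^(-5) + 2^(-7) + 2^(-8)
    = 0.5 + 0.125 + 0.125 + 0.0625 + 0.03125 + 0.0078125 + 0.00390625
    = 219/256 = 0.85546875
Since 0.85546875 <= 1, Kraft's inequality IS satisfied.
A prefix code with these lengths CAN exist.

Kraft sum = 0.85546875. Satisfied.


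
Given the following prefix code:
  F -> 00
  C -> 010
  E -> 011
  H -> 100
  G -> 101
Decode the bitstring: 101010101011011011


Decoding step by step:
Bits 101 -> G
Bits 010 -> C
Bits 101 -> G
Bits 011 -> E
Bits 011 -> E
Bits 011 -> E


Decoded message: GCGEEE


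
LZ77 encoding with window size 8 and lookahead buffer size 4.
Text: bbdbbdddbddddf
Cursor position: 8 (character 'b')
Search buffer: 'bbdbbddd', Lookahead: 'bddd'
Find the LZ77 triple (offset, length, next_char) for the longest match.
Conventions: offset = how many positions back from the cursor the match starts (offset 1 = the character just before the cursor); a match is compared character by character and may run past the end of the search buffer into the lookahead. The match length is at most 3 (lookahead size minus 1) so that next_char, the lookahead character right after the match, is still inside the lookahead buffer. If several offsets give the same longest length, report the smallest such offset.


Try each offset into the search buffer:
  offset=1 (pos 7, char 'd'): match length 0
  offset=2 (pos 6, char 'd'): match length 0
  offset=3 (pos 5, char 'd'): match length 0
  offset=4 (pos 4, char 'b'): match length 3
  offset=5 (pos 3, char 'b'): match length 1
  offset=6 (pos 2, char 'd'): match length 0
  offset=7 (pos 1, char 'b'): match length 2
  offset=8 (pos 0, char 'b'): match length 1
Longest match has length 3 at offset 4.
next_char = character at position 8 + 3 = 11 -> 'd'

Best match: offset=4, length=3 (matching 'bdd' starting at position 4)
LZ77 triple: (4, 3, 'd')


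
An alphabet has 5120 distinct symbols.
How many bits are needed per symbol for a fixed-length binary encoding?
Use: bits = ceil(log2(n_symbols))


log2(5120) = 12.3219
Bracket: 2^12 = 4096 < 5120 <= 2^13 = 8192
So ceil(log2(5120)) = 13

bits = ceil(log2(5120)) = ceil(12.3219) = 13 bits


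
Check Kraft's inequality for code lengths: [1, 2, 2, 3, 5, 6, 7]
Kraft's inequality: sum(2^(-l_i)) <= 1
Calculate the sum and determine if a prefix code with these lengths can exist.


Sum = 2^(-1) + 2^(-2) + 2^(-2) + 2^(-3) + 2^(-5) + 2^(-6) + 2^(-7)
    = 0.5 + 0.25 + 0.25 + 0.125 + 0.03125 + 0.015625 + 0.0078125
    = 151/128 = 1.1796875
Since 1.1796875 > 1, Kraft's inequality is NOT satisfied.
A prefix code with these lengths CANNOT exist.

Kraft sum = 1.1796875. Not satisfied.


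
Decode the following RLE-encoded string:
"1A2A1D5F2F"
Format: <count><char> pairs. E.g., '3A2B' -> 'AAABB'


Expanding each <count><char> pair:
  1A -> 'A'
  2A -> 'AA'
  1D -> 'D'
  5F -> 'FFFFF'
  2F -> 'FF'

Decoded = AAADFFFFFFF


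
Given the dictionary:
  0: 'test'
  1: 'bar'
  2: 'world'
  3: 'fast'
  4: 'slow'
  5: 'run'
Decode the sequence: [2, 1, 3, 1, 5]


Look up each index in the dictionary:
  2 -> 'world'
  1 -> 'bar'
  3 -> 'fast'
  1 -> 'bar'
  5 -> 'run'

Decoded: "world bar fast bar run"


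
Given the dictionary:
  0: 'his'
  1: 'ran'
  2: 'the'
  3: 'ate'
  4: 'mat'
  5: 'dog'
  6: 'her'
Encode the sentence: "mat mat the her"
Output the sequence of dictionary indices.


Look up each word in the dictionary:
  'mat' -> 4
  'mat' -> 4
  'the' -> 2
  'her' -> 6

Encoded: [4, 4, 2, 6]


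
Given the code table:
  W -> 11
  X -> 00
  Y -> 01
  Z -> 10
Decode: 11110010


Decoding:
11 -> W
11 -> W
00 -> X
10 -> Z


Result: WWXZ


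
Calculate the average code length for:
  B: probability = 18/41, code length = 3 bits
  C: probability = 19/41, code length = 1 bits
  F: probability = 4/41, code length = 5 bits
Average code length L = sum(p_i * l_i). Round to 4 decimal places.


Weighted contributions p_i * l_i:
  B: (18/41) * 3 = 54/41
  C: (19/41) * 1 = 19/41
  F: (4/41) * 5 = 20/41
Sum = (54 + 19 + 20)/41 = 93/41

L = 93/41 = 2.2683 bits/symbol


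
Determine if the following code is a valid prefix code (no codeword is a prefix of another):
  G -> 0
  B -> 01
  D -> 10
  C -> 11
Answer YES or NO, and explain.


Checking each pair (does one codeword prefix another?):
  G='0' vs B='01': prefix -- VIOLATION

NO -- this is NOT a valid prefix code. G (0) is a prefix of B (01).


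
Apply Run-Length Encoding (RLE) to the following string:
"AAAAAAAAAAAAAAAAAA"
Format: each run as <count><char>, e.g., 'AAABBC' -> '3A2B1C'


Scanning runs left to right:
  i=0: run of 'A' x 18 -> '18A'

RLE = 18A


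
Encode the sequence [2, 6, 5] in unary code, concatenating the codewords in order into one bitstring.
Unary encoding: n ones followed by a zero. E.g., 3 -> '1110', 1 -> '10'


Encode each number as n ones followed by a terminating 0:
  2 -> 110 (3 bits)
  6 -> 1111110 (7 bits)
  5 -> 111110 (6 bits)
Total length = 3 + 7 + 6 = 16 bits.

Unary([2, 6, 5]) = 1101111110111110 (16 bits)


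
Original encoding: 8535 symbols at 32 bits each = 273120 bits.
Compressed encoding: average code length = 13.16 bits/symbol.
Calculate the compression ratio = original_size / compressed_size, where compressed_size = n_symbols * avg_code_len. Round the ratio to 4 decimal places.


original_size = n_symbols * orig_bits = 8535 * 32 = 273120 bits
compressed_size = n_symbols * avg_code_len = 8535 * 13.16 = 112320.6 bits
ratio = original_size / compressed_size = 273120 / 112320.6 = 2.4316

Compression ratio = 2.4316


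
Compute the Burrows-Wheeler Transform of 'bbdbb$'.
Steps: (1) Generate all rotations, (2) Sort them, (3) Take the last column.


Rotations (sorted):
  0: $bbdbb -> last char: b
  1: b$bbdb -> last char: b
  2: bb$bbd -> last char: d
  3: bbdbb$ -> last char: $
  4: bdbb$b -> last char: b
  5: dbb$bb -> last char: b


BWT = bbd$bb


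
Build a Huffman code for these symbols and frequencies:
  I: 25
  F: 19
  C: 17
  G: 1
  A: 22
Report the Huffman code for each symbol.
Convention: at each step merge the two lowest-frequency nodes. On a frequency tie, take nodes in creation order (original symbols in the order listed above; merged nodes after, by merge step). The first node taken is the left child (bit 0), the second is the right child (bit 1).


Huffman tree construction:
Step 1: Merge G(1) + C(17) = 18
Step 2: Merge (G+C)(18) + F(19) = 37
Step 3: Merge A(22) + I(25) = 47
Step 4: Merge ((G+C)+F)(37) + (A+I)(47) = 84
Read each symbol's code off the tree from the root (left child = 0, right child = 1).

Codes:
  I: 11 (length 2)
  F: 01 (length 2)
  C: 001 (length 3)
  G: 000 (length 3)
  A: 10 (length 2)
Average code length: 186/84 = 2.2143 bits/symbol


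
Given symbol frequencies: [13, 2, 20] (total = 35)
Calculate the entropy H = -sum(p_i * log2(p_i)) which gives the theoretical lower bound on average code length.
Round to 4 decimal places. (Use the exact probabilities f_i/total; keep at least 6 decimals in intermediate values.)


Per-symbol terms -p_i * log2(p_i) with p_i = f_i/35:
  p = 13/35 = 0.371429: log2(p) = -1.428843, -p*log2(p) = 0.530713
  p = 2/35 = 0.057143: log2(p) = -4.129283, -p*log2(p) = 0.235959
  p = 20/35 = 0.571429: log2(p) = -0.807355, -p*log2(p) = 0.461346
H = 0.530713 + 0.235959 + 0.461346 = 1.228018

H = 1.228 bits/symbol


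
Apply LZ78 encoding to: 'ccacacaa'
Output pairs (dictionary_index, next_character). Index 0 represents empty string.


LZ78 encoding steps:
Dictionary: {0: ''}
Step 1: w='' (idx 0), next='c' -> output (0, 'c'), add 'c' as idx 1
Step 2: w='c' (idx 1), next='a' -> output (1, 'a'), add 'ca' as idx 2
Step 3: w='ca' (idx 2), next='c' -> output (2, 'c'), add 'cac' as idx 3
Step 4: w='' (idx 0), next='a' -> output (0, 'a'), add 'a' as idx 4
Step 5: w='a' (idx 4), end of input -> output (4, '')


Encoded: [(0, 'c'), (1, 'a'), (2, 'c'), (0, 'a'), (4, '')]


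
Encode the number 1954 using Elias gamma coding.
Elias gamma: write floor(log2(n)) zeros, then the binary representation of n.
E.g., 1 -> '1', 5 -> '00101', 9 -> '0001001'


num_bits = floor(log2(1954)) + 1 = 11
leading_zeros = num_bits - 1 = 10
binary(1954) = 11110100010

Elias gamma(1954) = '0000000000' + '11110100010' = 000000000011110100010 (21 bits)


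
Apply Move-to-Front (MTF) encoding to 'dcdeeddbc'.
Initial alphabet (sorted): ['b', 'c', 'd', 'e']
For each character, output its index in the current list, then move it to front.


MTF encoding:
'd': index 2 in ['b', 'c', 'd', 'e'] -> ['d', 'b', 'c', 'e']
'c': index 2 in ['d', 'b', 'c', 'e'] -> ['c', 'd', 'b', 'e']
'd': index 1 in ['c', 'd', 'b', 'e'] -> ['d', 'c', 'b', 'e']
'e': index 3 in ['d', 'c', 'b', 'e'] -> ['e', 'd', 'c', 'b']
'e': index 0 in ['e', 'd', 'c', 'b'] -> ['e', 'd', 'c', 'b']
'd': index 1 in ['e', 'd', 'c', 'b'] -> ['d', 'e', 'c', 'b']
'd': index 0 in ['d', 'e', 'c', 'b'] -> ['d', 'e', 'c', 'b']
'b': index 3 in ['d', 'e', 'c', 'b'] -> ['b', 'd', 'e', 'c']
'c': index 3 in ['b', 'd', 'e', 'c'] -> ['c', 'b', 'd', 'e']


Output: [2, 2, 1, 3, 0, 1, 0, 3, 3]


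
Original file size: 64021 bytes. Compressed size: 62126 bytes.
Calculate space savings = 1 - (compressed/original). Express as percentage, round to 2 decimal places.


ratio = compressed/original = 62126/64021 = 0.9704
savings = 1 - ratio = 1 - 0.9704 = 0.0296
as a percentage: 0.0296 * 100 = 2.96%

Space savings = 1 - 62126/64021 = 2.96%


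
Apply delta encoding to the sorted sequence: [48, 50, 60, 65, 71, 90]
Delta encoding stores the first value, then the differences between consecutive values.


First value: 48
Deltas:
  50 - 48 = 2
  60 - 50 = 10
  65 - 60 = 5
  71 - 65 = 6
  90 - 71 = 19


Delta encoded: [48, 2, 10, 5, 6, 19]


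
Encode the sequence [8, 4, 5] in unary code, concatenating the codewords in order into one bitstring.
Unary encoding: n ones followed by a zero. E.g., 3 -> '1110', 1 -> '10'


Encode each number as n ones followed by a terminating 0:
  8 -> 111111110 (9 bits)
  4 -> 11110 (5 bits)
  5 -> 111110 (6 bits)
Total length = 9 + 5 + 6 = 20 bits.

Unary([8, 4, 5]) = 11111111011110111110 (20 bits)


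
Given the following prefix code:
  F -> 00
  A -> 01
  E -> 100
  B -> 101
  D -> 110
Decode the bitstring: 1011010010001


Decoding step by step:
Bits 101 -> B
Bits 101 -> B
Bits 00 -> F
Bits 100 -> E
Bits 01 -> A


Decoded message: BBFEA


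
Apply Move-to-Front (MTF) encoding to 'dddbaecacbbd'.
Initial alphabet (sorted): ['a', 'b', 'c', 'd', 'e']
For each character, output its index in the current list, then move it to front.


MTF encoding:
'd': index 3 in ['a', 'b', 'c', 'd', 'e'] -> ['d', 'a', 'b', 'c', 'e']
'd': index 0 in ['d', 'a', 'b', 'c', 'e'] -> ['d', 'a', 'b', 'c', 'e']
'd': index 0 in ['d', 'a', 'b', 'c', 'e'] -> ['d', 'a', 'b', 'c', 'e']
'b': index 2 in ['d', 'a', 'b', 'c', 'e'] -> ['b', 'd', 'a', 'c', 'e']
'a': index 2 in ['b', 'd', 'a', 'c', 'e'] -> ['a', 'b', 'd', 'c', 'e']
'e': index 4 in ['a', 'b', 'd', 'c', 'e'] -> ['e', 'a', 'b', 'd', 'c']
'c': index 4 in ['e', 'a', 'b', 'd', 'c'] -> ['c', 'e', 'a', 'b', 'd']
'a': index 2 in ['c', 'e', 'a', 'b', 'd'] -> ['a', 'c', 'e', 'b', 'd']
'c': index 1 in ['a', 'c', 'e', 'b', 'd'] -> ['c', 'a', 'e', 'b', 'd']
'b': index 3 in ['c', 'a', 'e', 'b', 'd'] -> ['b', 'c', 'a', 'e', 'd']
'b': index 0 in ['b', 'c', 'a', 'e', 'd'] -> ['b', 'c', 'a', 'e', 'd']
'd': index 4 in ['b', 'c', 'a', 'e', 'd'] -> ['d', 'b', 'c', 'a', 'e']


Output: [3, 0, 0, 2, 2, 4, 4, 2, 1, 3, 0, 4]


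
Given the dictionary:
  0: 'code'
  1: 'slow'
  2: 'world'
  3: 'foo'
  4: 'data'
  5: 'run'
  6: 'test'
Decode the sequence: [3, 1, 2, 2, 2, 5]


Look up each index in the dictionary:
  3 -> 'foo'
  1 -> 'slow'
  2 -> 'world'
  2 -> 'world'
  2 -> 'world'
  5 -> 'run'

Decoded: "foo slow world world world run"


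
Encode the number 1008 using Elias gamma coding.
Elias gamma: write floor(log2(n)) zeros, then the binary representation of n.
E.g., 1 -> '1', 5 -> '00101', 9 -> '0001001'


num_bits = floor(log2(1008)) + 1 = 10
leading_zeros = num_bits - 1 = 9
binary(1008) = 1111110000

Elias gamma(1008) = '000000000' + '1111110000' = 0000000001111110000 (19 bits)


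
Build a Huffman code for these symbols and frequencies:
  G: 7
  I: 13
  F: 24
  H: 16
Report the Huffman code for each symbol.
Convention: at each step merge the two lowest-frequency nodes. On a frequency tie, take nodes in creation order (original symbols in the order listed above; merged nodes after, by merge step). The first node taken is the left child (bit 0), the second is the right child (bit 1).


Huffman tree construction:
Step 1: Merge G(7) + I(13) = 20
Step 2: Merge H(16) + (G+I)(20) = 36
Step 3: Merge F(24) + (H+(G+I))(36) = 60
Read each symbol's code off the tree from the root (left child = 0, right child = 1).

Codes:
  G: 110 (length 3)
  I: 111 (length 3)
  F: 0 (length 1)
  H: 10 (length 2)
Average code length: 116/60 = 1.9333 bits/symbol


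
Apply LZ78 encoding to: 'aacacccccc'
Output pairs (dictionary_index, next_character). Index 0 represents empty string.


LZ78 encoding steps:
Dictionary: {0: ''}
Step 1: w='' (idx 0), next='a' -> output (0, 'a'), add 'a' as idx 1
Step 2: w='a' (idx 1), next='c' -> output (1, 'c'), add 'ac' as idx 2
Step 3: w='ac' (idx 2), next='c' -> output (2, 'c'), add 'acc' as idx 3
Step 4: w='' (idx 0), next='c' -> output (0, 'c'), add 'c' as idx 4
Step 5: w='c' (idx 4), next='c' -> output (4, 'c'), add 'cc' as idx 5
Step 6: w='c' (idx 4), end of input -> output (4, '')


Encoded: [(0, 'a'), (1, 'c'), (2, 'c'), (0, 'c'), (4, 'c'), (4, '')]


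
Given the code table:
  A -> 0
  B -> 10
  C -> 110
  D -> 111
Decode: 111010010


Decoding:
111 -> D
0 -> A
10 -> B
0 -> A
10 -> B


Result: DABAB


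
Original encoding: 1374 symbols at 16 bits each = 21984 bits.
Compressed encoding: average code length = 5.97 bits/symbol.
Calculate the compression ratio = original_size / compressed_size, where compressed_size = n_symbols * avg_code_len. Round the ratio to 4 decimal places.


original_size = n_symbols * orig_bits = 1374 * 16 = 21984 bits
compressed_size = n_symbols * avg_code_len = 1374 * 5.97 = 8202.78 bits
ratio = original_size / compressed_size = 21984 / 8202.78 = 2.6801

Compression ratio = 2.6801


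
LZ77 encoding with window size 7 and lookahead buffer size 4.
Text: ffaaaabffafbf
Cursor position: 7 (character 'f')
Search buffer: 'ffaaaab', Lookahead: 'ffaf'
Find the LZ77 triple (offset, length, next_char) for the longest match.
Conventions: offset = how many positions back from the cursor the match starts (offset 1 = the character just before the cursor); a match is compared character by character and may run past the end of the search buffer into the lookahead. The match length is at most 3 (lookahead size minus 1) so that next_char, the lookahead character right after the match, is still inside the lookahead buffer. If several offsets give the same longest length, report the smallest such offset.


Try each offset into the search buffer:
  offset=1 (pos 6, char 'b'): match length 0
  offset=2 (pos 5, char 'a'): match length 0
  offset=3 (pos 4, char 'a'): match length 0
  offset=4 (pos 3, char 'a'): match length 0
  offset=5 (pos 2, char 'a'): match length 0
  offset=6 (pos 1, char 'f'): match length 1
  offset=7 (pos 0, char 'f'): match length 3
Longest match has length 3 at offset 7.
next_char = character at position 7 + 3 = 10 -> 'f'

Best match: offset=7, length=3 (matching 'ffa' starting at position 0)
LZ77 triple: (7, 3, 'f')


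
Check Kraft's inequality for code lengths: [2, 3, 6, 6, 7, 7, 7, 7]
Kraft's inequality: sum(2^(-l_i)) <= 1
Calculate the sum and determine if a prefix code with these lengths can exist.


Sum = 2^(-2) + 2^(-3) + 2^(-6) + 2^(-6) + 2^(-7) + 2^(-7) + 2^(-7) + 2^(-7)
    = 0.25 + 0.125 + 0.015625 + 0.015625 + 0.0078125 + 0.0078125 + 0.0078125 + 0.0078125
    = 56/128 = 0.4375
Since 0.4375 <= 1, Kraft's inequality IS satisfied.
A prefix code with these lengths CAN exist.

Kraft sum = 0.4375. Satisfied.


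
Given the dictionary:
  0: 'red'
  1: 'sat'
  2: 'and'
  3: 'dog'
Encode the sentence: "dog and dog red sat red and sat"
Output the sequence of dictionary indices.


Look up each word in the dictionary:
  'dog' -> 3
  'and' -> 2
  'dog' -> 3
  'red' -> 0
  'sat' -> 1
  'red' -> 0
  'and' -> 2
  'sat' -> 1

Encoded: [3, 2, 3, 0, 1, 0, 2, 1]


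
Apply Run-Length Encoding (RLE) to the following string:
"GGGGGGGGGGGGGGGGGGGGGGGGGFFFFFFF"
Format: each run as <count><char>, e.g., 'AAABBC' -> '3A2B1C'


Scanning runs left to right:
  i=0: run of 'G' x 25 -> '25G'
  i=25: run of 'F' x 7 -> '7F'

RLE = 25G7F


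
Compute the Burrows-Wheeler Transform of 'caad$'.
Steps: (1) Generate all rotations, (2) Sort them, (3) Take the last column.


Rotations (sorted):
  0: $caad -> last char: d
  1: aad$c -> last char: c
  2: ad$ca -> last char: a
  3: caad$ -> last char: $
  4: d$caa -> last char: a


BWT = dca$a


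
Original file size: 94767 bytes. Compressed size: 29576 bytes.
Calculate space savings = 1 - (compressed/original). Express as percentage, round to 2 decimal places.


ratio = compressed/original = 29576/94767 = 0.312092
savings = 1 - ratio = 1 - 0.312092 = 0.687908
as a percentage: 0.687908 * 100 = 68.79%

Space savings = 1 - 29576/94767 = 68.79%


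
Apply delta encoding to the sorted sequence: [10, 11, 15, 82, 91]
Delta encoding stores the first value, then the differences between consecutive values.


First value: 10
Deltas:
  11 - 10 = 1
  15 - 11 = 4
  82 - 15 = 67
  91 - 82 = 9


Delta encoded: [10, 1, 4, 67, 9]


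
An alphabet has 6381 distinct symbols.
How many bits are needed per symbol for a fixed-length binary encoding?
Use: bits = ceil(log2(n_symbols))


log2(6381) = 12.6396
Bracket: 2^12 = 4096 < 6381 <= 2^13 = 8192
So ceil(log2(6381)) = 13

bits = ceil(log2(6381)) = ceil(12.6396) = 13 bits


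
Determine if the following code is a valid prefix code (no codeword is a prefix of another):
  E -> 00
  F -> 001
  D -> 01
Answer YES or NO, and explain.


Checking each pair (does one codeword prefix another?):
  E='00' vs F='001': prefix -- VIOLATION

NO -- this is NOT a valid prefix code. E (00) is a prefix of F (001).


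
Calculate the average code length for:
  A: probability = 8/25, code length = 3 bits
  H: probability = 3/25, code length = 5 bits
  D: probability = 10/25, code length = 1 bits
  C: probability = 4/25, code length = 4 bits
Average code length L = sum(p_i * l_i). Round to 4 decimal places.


Weighted contributions p_i * l_i:
  A: (8/25) * 3 = 24/25
  H: (3/25) * 5 = 15/25
  D: (10/25) * 1 = 10/25
  C: (4/25) * 4 = 16/25
Sum = (24 + 15 + 10 + 16)/25 = 65/25

L = 65/25 = 2.6000 bits/symbol
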